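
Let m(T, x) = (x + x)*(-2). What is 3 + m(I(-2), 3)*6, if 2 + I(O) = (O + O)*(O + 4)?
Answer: -69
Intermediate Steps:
I(O) = -2 + 2*O*(4 + O) (I(O) = -2 + (O + O)*(O + 4) = -2 + (2*O)*(4 + O) = -2 + 2*O*(4 + O))
m(T, x) = -4*x (m(T, x) = (2*x)*(-2) = -4*x)
3 + m(I(-2), 3)*6 = 3 - 4*3*6 = 3 - 12*6 = 3 - 72 = -69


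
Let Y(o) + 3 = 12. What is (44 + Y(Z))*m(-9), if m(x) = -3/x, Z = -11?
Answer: 53/3 ≈ 17.667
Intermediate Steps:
Y(o) = 9 (Y(o) = -3 + 12 = 9)
(44 + Y(Z))*m(-9) = (44 + 9)*(-3/(-9)) = 53*(-3*(-⅑)) = 53*(⅓) = 53/3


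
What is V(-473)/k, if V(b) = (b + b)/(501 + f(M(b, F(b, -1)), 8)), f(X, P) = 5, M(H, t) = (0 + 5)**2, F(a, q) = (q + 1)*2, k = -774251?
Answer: 43/17807773 ≈ 2.4147e-6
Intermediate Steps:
F(a, q) = 2 + 2*q (F(a, q) = (1 + q)*2 = 2 + 2*q)
M(H, t) = 25 (M(H, t) = 5**2 = 25)
V(b) = b/253 (V(b) = (b + b)/(501 + 5) = (2*b)/506 = (2*b)*(1/506) = b/253)
V(-473)/k = ((1/253)*(-473))/(-774251) = -43/23*(-1/774251) = 43/17807773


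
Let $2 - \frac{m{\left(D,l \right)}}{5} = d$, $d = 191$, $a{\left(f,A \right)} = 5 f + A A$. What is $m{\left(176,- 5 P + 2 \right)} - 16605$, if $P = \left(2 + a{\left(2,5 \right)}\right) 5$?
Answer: $-17550$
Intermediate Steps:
$a{\left(f,A \right)} = A^{2} + 5 f$ ($a{\left(f,A \right)} = 5 f + A^{2} = A^{2} + 5 f$)
$P = 185$ ($P = \left(2 + \left(5^{2} + 5 \cdot 2\right)\right) 5 = \left(2 + \left(25 + 10\right)\right) 5 = \left(2 + 35\right) 5 = 37 \cdot 5 = 185$)
$m{\left(D,l \right)} = -945$ ($m{\left(D,l \right)} = 10 - 955 = -945$)
$m{\left(176,- 5 P + 2 \right)} - 16605 = -945 - 16605 = -17550$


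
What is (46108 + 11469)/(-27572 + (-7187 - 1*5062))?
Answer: -57577/39821 ≈ -1.4459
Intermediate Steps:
(46108 + 11469)/(-27572 + (-7187 - 1*5062)) = 57577/(-27572 + (-7187 - 5062)) = 57577/(-27572 - 12249) = 57577/(-39821) = 57577*(-1/39821) = -57577/39821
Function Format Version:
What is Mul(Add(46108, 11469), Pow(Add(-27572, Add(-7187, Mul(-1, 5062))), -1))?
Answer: Rational(-57577, 39821) ≈ -1.4459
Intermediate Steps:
Mul(Add(46108, 11469), Pow(Add(-27572, Add(-7187, Mul(-1, 5062))), -1)) = Mul(57577, Pow(Add(-27572, Add(-7187, -5062)), -1)) = Mul(57577, Pow(Add(-27572, -12249), -1)) = Mul(57577, Pow(-39821, -1)) = Mul(57577, Rational(-1, 39821)) = Rational(-57577, 39821)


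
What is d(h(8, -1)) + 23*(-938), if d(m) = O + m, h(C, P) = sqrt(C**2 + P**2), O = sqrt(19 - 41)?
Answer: -21574 + sqrt(65) + I*sqrt(22) ≈ -21566.0 + 4.6904*I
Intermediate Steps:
O = I*sqrt(22) (O = sqrt(-22) = I*sqrt(22) ≈ 4.6904*I)
d(m) = m + I*sqrt(22) (d(m) = I*sqrt(22) + m = m + I*sqrt(22))
d(h(8, -1)) + 23*(-938) = (sqrt(8**2 + (-1)**2) + I*sqrt(22)) + 23*(-938) = (sqrt(64 + 1) + I*sqrt(22)) - 21574 = (sqrt(65) + I*sqrt(22)) - 21574 = -21574 + sqrt(65) + I*sqrt(22)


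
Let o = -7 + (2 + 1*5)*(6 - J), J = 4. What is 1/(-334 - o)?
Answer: -1/341 ≈ -0.0029326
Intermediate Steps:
o = 7 (o = -7 + (2 + 1*5)*(6 - 1*4) = -7 + (2 + 5)*(6 - 4) = -7 + 7*2 = -7 + 14 = 7)
1/(-334 - o) = 1/(-334 - 1*7) = 1/(-334 - 7) = 1/(-341) = -1/341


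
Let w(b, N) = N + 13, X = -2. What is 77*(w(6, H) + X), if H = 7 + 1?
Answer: 1463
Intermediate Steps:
H = 8
w(b, N) = 13 + N
77*(w(6, H) + X) = 77*((13 + 8) - 2) = 77*(21 - 2) = 77*19 = 1463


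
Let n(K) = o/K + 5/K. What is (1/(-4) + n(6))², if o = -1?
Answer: 25/144 ≈ 0.17361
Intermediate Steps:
n(K) = 4/K (n(K) = -1/K + 5/K = 4/K)
(1/(-4) + n(6))² = (1/(-4) + 4/6)² = (-¼ + 4*(⅙))² = (-¼ + ⅔)² = (5/12)² = 25/144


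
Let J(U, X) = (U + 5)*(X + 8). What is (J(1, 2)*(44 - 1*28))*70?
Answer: 67200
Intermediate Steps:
J(U, X) = (5 + U)*(8 + X)
(J(1, 2)*(44 - 1*28))*70 = ((40 + 5*2 + 8*1 + 1*2)*(44 - 1*28))*70 = ((40 + 10 + 8 + 2)*(44 - 28))*70 = (60*16)*70 = 960*70 = 67200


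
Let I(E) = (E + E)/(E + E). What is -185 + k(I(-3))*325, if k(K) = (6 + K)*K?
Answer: 2090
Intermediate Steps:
I(E) = 1 (I(E) = (2*E)/((2*E)) = (2*E)*(1/(2*E)) = 1)
k(K) = K*(6 + K)
-185 + k(I(-3))*325 = -185 + (1*(6 + 1))*325 = -185 + (1*7)*325 = -185 + 7*325 = -185 + 2275 = 2090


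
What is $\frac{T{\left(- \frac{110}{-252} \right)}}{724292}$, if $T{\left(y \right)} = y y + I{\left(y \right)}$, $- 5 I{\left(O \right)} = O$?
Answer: $\frac{1639}{11498859792} \approx 1.4254 \cdot 10^{-7}$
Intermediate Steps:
$I{\left(O \right)} = - \frac{O}{5}$
$T{\left(y \right)} = y^{2} - \frac{y}{5}$ ($T{\left(y \right)} = y y - \frac{y}{5} = y^{2} - \frac{y}{5}$)
$\frac{T{\left(- \frac{110}{-252} \right)}}{724292} = \frac{- \frac{110}{-252} \left(- \frac{1}{5} - \frac{110}{-252}\right)}{724292} = \left(-110\right) \left(- \frac{1}{252}\right) \left(- \frac{1}{5} - - \frac{55}{126}\right) \frac{1}{724292} = \frac{55 \left(- \frac{1}{5} + \frac{55}{126}\right)}{126} \cdot \frac{1}{724292} = \frac{55}{126} \cdot \frac{149}{630} \cdot \frac{1}{724292} = \frac{1639}{15876} \cdot \frac{1}{724292} = \frac{1639}{11498859792}$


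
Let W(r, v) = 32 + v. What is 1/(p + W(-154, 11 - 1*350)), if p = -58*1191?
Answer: -1/69385 ≈ -1.4412e-5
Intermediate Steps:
p = -69078
1/(p + W(-154, 11 - 1*350)) = 1/(-69078 + (32 + (11 - 1*350))) = 1/(-69078 + (32 + (11 - 350))) = 1/(-69078 + (32 - 339)) = 1/(-69078 - 307) = 1/(-69385) = -1/69385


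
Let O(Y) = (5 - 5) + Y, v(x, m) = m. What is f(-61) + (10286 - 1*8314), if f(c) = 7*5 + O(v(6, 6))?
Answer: 2013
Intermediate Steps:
O(Y) = Y (O(Y) = 0 + Y = Y)
f(c) = 41 (f(c) = 7*5 + 6 = 35 + 6 = 41)
f(-61) + (10286 - 1*8314) = 41 + (10286 - 1*8314) = 41 + (10286 - 8314) = 41 + 1972 = 2013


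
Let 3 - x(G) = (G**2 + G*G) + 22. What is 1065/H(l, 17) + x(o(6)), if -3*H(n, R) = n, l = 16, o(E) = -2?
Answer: -3627/16 ≈ -226.69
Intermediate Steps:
H(n, R) = -n/3
x(G) = -19 - 2*G**2 (x(G) = 3 - ((G**2 + G*G) + 22) = 3 - ((G**2 + G**2) + 22) = 3 - (2*G**2 + 22) = 3 - (22 + 2*G**2) = 3 + (-22 - 2*G**2) = -19 - 2*G**2)
1065/H(l, 17) + x(o(6)) = 1065/(-1/3*16) + (-19 - 2*(-2)**2) = 1065/(-16/3) + (-19 - 2*4) = -3/16*1065 + (-19 - 8) = -3195/16 - 27 = -3627/16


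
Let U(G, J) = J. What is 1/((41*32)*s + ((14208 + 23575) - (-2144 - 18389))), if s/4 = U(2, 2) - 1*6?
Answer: 1/37324 ≈ 2.6792e-5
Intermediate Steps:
s = -16 (s = 4*(2 - 1*6) = 4*(2 - 6) = 4*(-4) = -16)
1/((41*32)*s + ((14208 + 23575) - (-2144 - 18389))) = 1/((41*32)*(-16) + ((14208 + 23575) - (-2144 - 18389))) = 1/(1312*(-16) + (37783 - 1*(-20533))) = 1/(-20992 + (37783 + 20533)) = 1/(-20992 + 58316) = 1/37324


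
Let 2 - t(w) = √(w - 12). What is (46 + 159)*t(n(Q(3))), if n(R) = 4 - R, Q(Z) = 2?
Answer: 410 - 205*I*√10 ≈ 410.0 - 648.27*I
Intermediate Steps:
t(w) = 2 - √(-12 + w) (t(w) = 2 - √(w - 12) = 2 - √(-12 + w))
(46 + 159)*t(n(Q(3))) = (46 + 159)*(2 - √(-12 + (4 - 1*2))) = 205*(2 - √(-12 + (4 - 2))) = 205*(2 - √(-12 + 2)) = 205*(2 - √(-10)) = 205*(2 - I*√10) = 410 - 205*I*√10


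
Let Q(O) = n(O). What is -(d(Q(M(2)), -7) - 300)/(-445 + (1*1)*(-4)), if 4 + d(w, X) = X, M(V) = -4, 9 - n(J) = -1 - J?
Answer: -311/449 ≈ -0.69265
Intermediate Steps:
n(J) = 10 + J (n(J) = 9 - (-1 - J) = 9 + (1 + J) = 10 + J)
Q(O) = 10 + O
d(w, X) = -4 + X
-(d(Q(M(2)), -7) - 300)/(-445 + (1*1)*(-4)) = -((-4 - 7) - 300)/(-445 + (1*1)*(-4)) = -(-11 - 300)/(-445 + 1*(-4)) = -(-311)/(-445 - 4) = -(-311)/(-449) = -(-311)*(-1)/449 = -1*311/449 = -311/449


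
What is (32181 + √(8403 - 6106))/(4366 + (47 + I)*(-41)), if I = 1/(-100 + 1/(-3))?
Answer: 3228827/244754 + 301*√2297/734262 ≈ 13.212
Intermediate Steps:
I = -3/301 (I = 1/(-100 - ⅓) = 1/(-301/3) = -3/301 ≈ -0.0099668)
(32181 + √(8403 - 6106))/(4366 + (47 + I)*(-41)) = (32181 + √(8403 - 6106))/(4366 + (47 - 3/301)*(-41)) = (32181 + √2297)/(4366 + (14144/301)*(-41)) = (32181 + √2297)/(4366 - 579904/301) = (32181 + √2297)/(734262/301) = (32181 + √2297)*(301/734262) = 3228827/244754 + 301*√2297/734262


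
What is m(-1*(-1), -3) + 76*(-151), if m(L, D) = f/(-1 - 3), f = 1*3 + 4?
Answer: -45911/4 ≈ -11478.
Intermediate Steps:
f = 7 (f = 3 + 4 = 7)
m(L, D) = -7/4 (m(L, D) = 7/(-1 - 3) = 7/(-4) = 7*(-1/4) = -7/4)
m(-1*(-1), -3) + 76*(-151) = -7/4 + 76*(-151) = -7/4 - 11476 = -45911/4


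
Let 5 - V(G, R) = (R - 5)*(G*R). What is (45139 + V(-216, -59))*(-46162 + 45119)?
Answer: -897772680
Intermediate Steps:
V(G, R) = 5 - G*R*(-5 + R) (V(G, R) = 5 - (R - 5)*G*R = 5 - (-5 + R)*G*R = 5 - G*R*(-5 + R))
(45139 + V(-216, -59))*(-46162 + 45119) = (45139 + (5 - 1*(-216)*(-59)² + 5*(-216)*(-59)))*(-46162 + 45119) = (45139 + (5 - 1*(-216)*3481 + 63720))*(-1043) = (45139 + (5 + 751896 + 63720))*(-1043) = (45139 + 815621)*(-1043) = 860760*(-1043) = -897772680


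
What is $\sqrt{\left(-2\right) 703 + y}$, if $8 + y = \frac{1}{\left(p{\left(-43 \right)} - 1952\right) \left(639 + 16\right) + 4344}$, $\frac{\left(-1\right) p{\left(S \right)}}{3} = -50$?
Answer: $\frac{1335 i \sqrt{1097176278}}{1175966} \approx 37.603 i$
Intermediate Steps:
$p{\left(S \right)} = 150$ ($p{\left(S \right)} = \left(-3\right) \left(-50\right) = 150$)
$y = - \frac{9407729}{1175966}$ ($y = -8 + \frac{1}{\left(150 - 1952\right) \left(639 + 16\right) + 4344} = -8 + \frac{1}{\left(-1802\right) 655 + 4344} = -8 + \frac{1}{-1180310 + 4344} = -8 + \frac{1}{-1175966} = -8 - \frac{1}{1175966} = - \frac{9407729}{1175966} \approx -8.0$)
$\sqrt{\left(-2\right) 703 + y} = \sqrt{\left(-2\right) 703 - \frac{9407729}{1175966}} = \sqrt{-1406 - \frac{9407729}{1175966}} = \sqrt{- \frac{1662815925}{1175966}} = \frac{1335 i \sqrt{1097176278}}{1175966}$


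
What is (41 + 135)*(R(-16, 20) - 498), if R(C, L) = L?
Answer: -84128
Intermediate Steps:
(41 + 135)*(R(-16, 20) - 498) = (41 + 135)*(20 - 498) = 176*(-478) = -84128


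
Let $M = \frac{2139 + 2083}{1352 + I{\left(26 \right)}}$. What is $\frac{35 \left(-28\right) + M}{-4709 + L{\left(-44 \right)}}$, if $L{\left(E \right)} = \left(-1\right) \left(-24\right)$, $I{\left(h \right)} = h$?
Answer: $\frac{673109}{3227965} \approx 0.20852$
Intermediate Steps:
$L{\left(E \right)} = 24$
$M = \frac{2111}{689}$ ($M = \frac{2139 + 2083}{1352 + 26} = \frac{4222}{1378} = 4222 \cdot \frac{1}{1378} = \frac{2111}{689} \approx 3.0639$)
$\frac{35 \left(-28\right) + M}{-4709 + L{\left(-44 \right)}} = \frac{35 \left(-28\right) + \frac{2111}{689}}{-4709 + 24} = \frac{-980 + \frac{2111}{689}}{-4685} = \left(- \frac{673109}{689}\right) \left(- \frac{1}{4685}\right) = \frac{673109}{3227965}$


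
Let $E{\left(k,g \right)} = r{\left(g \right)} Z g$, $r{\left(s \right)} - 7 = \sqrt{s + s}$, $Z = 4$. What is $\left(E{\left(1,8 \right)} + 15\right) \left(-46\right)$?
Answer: $-16882$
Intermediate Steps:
$r{\left(s \right)} = 7 + \sqrt{2} \sqrt{s}$ ($r{\left(s \right)} = 7 + \sqrt{s + s} = 7 + \sqrt{2 s} = 7 + \sqrt{2} \sqrt{s}$)
$E{\left(k,g \right)} = g \left(28 + 4 \sqrt{2} \sqrt{g}\right)$ ($E{\left(k,g \right)} = \left(7 + \sqrt{2} \sqrt{g}\right) 4 g = \left(28 + 4 \sqrt{2} \sqrt{g}\right) g = g \left(28 + 4 \sqrt{2} \sqrt{g}\right)$)
$\left(E{\left(1,8 \right)} + 15\right) \left(-46\right) = \left(4 \cdot 8 \left(7 + \sqrt{2} \sqrt{8}\right) + 15\right) \left(-46\right) = \left(4 \cdot 8 \left(7 + \sqrt{2} \cdot 2 \sqrt{2}\right) + 15\right) \left(-46\right) = \left(4 \cdot 8 \left(7 + 4\right) + 15\right) \left(-46\right) = \left(4 \cdot 8 \cdot 11 + 15\right) \left(-46\right) = \left(352 + 15\right) \left(-46\right) = 367 \left(-46\right) = -16882$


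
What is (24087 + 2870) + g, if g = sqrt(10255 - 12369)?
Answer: 26957 + I*sqrt(2114) ≈ 26957.0 + 45.978*I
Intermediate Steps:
g = I*sqrt(2114) (g = sqrt(-2114) = I*sqrt(2114) ≈ 45.978*I)
(24087 + 2870) + g = (24087 + 2870) + I*sqrt(2114) = 26957 + I*sqrt(2114)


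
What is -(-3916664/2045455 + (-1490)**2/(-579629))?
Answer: 6811326683156/1185605036195 ≈ 5.7450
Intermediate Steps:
-(-3916664/2045455 + (-1490)**2/(-579629)) = -(-3916664*1/2045455 + 2220100*(-1/579629)) = -(-3916664/2045455 - 2220100/579629) = -1*(-6811326683156/1185605036195) = 6811326683156/1185605036195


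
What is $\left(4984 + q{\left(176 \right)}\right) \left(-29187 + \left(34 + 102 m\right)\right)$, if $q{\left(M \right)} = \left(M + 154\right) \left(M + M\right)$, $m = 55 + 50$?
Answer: $-2234258792$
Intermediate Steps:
$m = 105$
$q{\left(M \right)} = 2 M \left(154 + M\right)$ ($q{\left(M \right)} = \left(154 + M\right) 2 M = 2 M \left(154 + M\right)$)
$\left(4984 + q{\left(176 \right)}\right) \left(-29187 + \left(34 + 102 m\right)\right) = \left(4984 + 2 \cdot 176 \left(154 + 176\right)\right) \left(-29187 + \left(34 + 102 \cdot 105\right)\right) = \left(4984 + 2 \cdot 176 \cdot 330\right) \left(-29187 + \left(34 + 10710\right)\right) = \left(4984 + 116160\right) \left(-29187 + 10744\right) = 121144 \left(-18443\right) = -2234258792$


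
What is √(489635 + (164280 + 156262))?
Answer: √810177 ≈ 900.10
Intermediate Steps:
√(489635 + (164280 + 156262)) = √(489635 + 320542) = √810177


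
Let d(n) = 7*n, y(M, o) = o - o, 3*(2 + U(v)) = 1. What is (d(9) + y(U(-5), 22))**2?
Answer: 3969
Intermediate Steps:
U(v) = -5/3 (U(v) = -2 + (1/3)*1 = -2 + 1/3 = -5/3)
y(M, o) = 0
(d(9) + y(U(-5), 22))**2 = (7*9 + 0)**2 = (63 + 0)**2 = 63**2 = 3969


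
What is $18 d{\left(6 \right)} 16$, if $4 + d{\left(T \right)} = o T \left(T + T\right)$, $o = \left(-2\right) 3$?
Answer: $-125568$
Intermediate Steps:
$o = -6$
$d{\left(T \right)} = -4 - 12 T^{2}$ ($d{\left(T \right)} = -4 - 6 T \left(T + T\right) = -4 - 6 T 2 T = -4 - 6 \cdot 2 T^{2} = -4 - 12 T^{2}$)
$18 d{\left(6 \right)} 16 = 18 \left(-4 - 12 \cdot 6^{2}\right) 16 = 18 \left(-4 - 432\right) 16 = 18 \left(-436\right) 16 = \left(-7848\right) 16 = -125568$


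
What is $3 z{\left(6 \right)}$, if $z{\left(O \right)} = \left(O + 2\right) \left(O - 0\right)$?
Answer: $144$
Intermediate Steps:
$z{\left(O \right)} = O \left(2 + O\right)$ ($z{\left(O \right)} = \left(2 + O\right) \left(O + 0\right) = \left(2 + O\right) O = O \left(2 + O\right)$)
$3 z{\left(6 \right)} = 3 \cdot 6 \left(2 + 6\right) = 3 \cdot 6 \cdot 8 = 3 \cdot 48 = 144$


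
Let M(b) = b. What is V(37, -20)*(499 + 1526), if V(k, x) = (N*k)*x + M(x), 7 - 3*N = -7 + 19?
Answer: 2457000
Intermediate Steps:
N = -5/3 (N = 7/3 - (-7 + 19)/3 = 7/3 - ⅓*12 = 7/3 - 4 = -5/3 ≈ -1.6667)
V(k, x) = x - 5*k*x/3 (V(k, x) = (-5*k/3)*x + x = -5*k*x/3 + x = x - 5*k*x/3)
V(37, -20)*(499 + 1526) = ((⅓)*(-20)*(3 - 5*37))*(499 + 1526) = ((⅓)*(-20)*(3 - 185))*2025 = ((⅓)*(-20)*(-182))*2025 = (3640/3)*2025 = 2457000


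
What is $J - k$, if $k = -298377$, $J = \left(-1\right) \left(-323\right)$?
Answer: $298700$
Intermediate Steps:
$J = 323$
$J - k = 323 - -298377 = 323 + 298377 = 298700$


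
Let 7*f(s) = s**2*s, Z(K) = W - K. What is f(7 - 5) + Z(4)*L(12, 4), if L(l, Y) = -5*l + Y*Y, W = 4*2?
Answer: -1224/7 ≈ -174.86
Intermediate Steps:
W = 8
L(l, Y) = Y**2 - 5*l (L(l, Y) = -5*l + Y**2 = Y**2 - 5*l)
Z(K) = 8 - K
f(s) = s**3/7 (f(s) = (s**2*s)/7 = s**3/7)
f(7 - 5) + Z(4)*L(12, 4) = (7 - 5)**3/7 + (8 - 1*4)*(4**2 - 5*12) = (1/7)*2**3 + (8 - 4)*(16 - 60) = (1/7)*8 + 4*(-44) = 8/7 - 176 = -1224/7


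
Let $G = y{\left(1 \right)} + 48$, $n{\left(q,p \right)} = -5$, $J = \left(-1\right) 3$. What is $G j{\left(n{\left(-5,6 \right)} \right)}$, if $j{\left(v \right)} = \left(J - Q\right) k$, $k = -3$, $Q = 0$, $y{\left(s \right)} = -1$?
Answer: $423$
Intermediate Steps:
$J = -3$
$G = 47$ ($G = -1 + 48 = 47$)
$j{\left(v \right)} = 9$ ($j{\left(v \right)} = \left(-3 - 0\right) \left(-3\right) = \left(-3 + 0\right) \left(-3\right) = \left(-3\right) \left(-3\right) = 9$)
$G j{\left(n{\left(-5,6 \right)} \right)} = 47 \cdot 9 = 423$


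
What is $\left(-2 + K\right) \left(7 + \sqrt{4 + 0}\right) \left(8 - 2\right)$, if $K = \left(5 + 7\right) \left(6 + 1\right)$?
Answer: $4428$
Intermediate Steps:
$K = 84$ ($K = 12 \cdot 7 = 84$)
$\left(-2 + K\right) \left(7 + \sqrt{4 + 0}\right) \left(8 - 2\right) = \left(-2 + 84\right) \left(7 + \sqrt{4 + 0}\right) \left(8 - 2\right) = 82 \left(7 + \sqrt{4}\right) 6 = 82 \left(7 + 2\right) 6 = 82 \cdot 9 \cdot 6 = 82 \cdot 54 = 4428$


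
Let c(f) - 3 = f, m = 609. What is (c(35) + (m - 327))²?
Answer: 102400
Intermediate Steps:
c(f) = 3 + f
(c(35) + (m - 327))² = ((3 + 35) + (609 - 327))² = (38 + 282)² = 320² = 102400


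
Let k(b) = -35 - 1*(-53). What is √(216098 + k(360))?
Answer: 2*√54029 ≈ 464.88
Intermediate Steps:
k(b) = 18 (k(b) = -35 + 53 = 18)
√(216098 + k(360)) = √(216098 + 18) = √216116 = 2*√54029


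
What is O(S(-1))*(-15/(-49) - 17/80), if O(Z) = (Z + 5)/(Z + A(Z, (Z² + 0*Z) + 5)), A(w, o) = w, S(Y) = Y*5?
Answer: 0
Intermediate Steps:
S(Y) = 5*Y
O(Z) = (5 + Z)/(2*Z) (O(Z) = (Z + 5)/(Z + Z) = (5 + Z)/((2*Z)) = (5 + Z)*(1/(2*Z)) = (5 + Z)/(2*Z))
O(S(-1))*(-15/(-49) - 17/80) = ((5 + 5*(-1))/(2*((5*(-1)))))*(-15/(-49) - 17/80) = ((½)*(5 - 5)/(-5))*(-15*(-1/49) - 17*1/80) = ((½)*(-⅕)*0)*(15/49 - 17/80) = 0*(367/3920) = 0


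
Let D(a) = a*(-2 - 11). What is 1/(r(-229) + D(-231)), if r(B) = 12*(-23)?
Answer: 1/2727 ≈ 0.00036670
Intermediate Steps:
D(a) = -13*a (D(a) = a*(-13) = -13*a)
r(B) = -276
1/(r(-229) + D(-231)) = 1/(-276 - 13*(-231)) = 1/(-276 + 3003) = 1/2727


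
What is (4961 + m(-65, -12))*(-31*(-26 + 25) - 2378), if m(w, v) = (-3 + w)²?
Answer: -22495995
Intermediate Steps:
(4961 + m(-65, -12))*(-31*(-26 + 25) - 2378) = (4961 + (-3 - 65)²)*(-31*(-26 + 25) - 2378) = (4961 + (-68)²)*(-31*(-1) - 2378) = (4961 + 4624)*(31 - 2378) = 9585*(-2347) = -22495995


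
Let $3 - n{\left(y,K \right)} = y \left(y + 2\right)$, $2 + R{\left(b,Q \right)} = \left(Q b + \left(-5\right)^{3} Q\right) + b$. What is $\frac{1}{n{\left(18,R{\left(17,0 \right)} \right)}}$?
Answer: $- \frac{1}{357} \approx -0.0028011$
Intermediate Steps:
$R{\left(b,Q \right)} = -2 + b - 125 Q + Q b$ ($R{\left(b,Q \right)} = -2 + \left(\left(Q b + \left(-5\right)^{3} Q\right) + b\right) = -2 + \left(\left(Q b - 125 Q\right) + b\right) = -2 + \left(\left(- 125 Q + Q b\right) + b\right) = -2 + \left(b - 125 Q + Q b\right) = -2 + b - 125 Q + Q b$)
$n{\left(y,K \right)} = 3 - y \left(2 + y\right)$ ($n{\left(y,K \right)} = 3 - y \left(y + 2\right) = 3 - y \left(2 + y\right)$)
$\frac{1}{n{\left(18,R{\left(17,0 \right)} \right)}} = \frac{1}{3 - 18^{2} - 36} = \frac{1}{3 - 324 - 36} = \frac{1}{-357} = - \frac{1}{357}$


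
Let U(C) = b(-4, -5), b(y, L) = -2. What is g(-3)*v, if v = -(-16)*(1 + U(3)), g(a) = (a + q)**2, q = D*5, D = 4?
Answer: -4624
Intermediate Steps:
U(C) = -2
q = 20 (q = 4*5 = 20)
g(a) = (20 + a)**2 (g(a) = (a + 20)**2 = (20 + a)**2)
v = -16 (v = -(-16)*(1 - 2) = -(-16)*(-1) = -4*4 = -16)
g(-3)*v = (20 - 3)**2*(-16) = 17**2*(-16) = 289*(-16) = -4624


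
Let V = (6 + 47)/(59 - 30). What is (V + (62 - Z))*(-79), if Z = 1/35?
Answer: -5115724/1015 ≈ -5040.1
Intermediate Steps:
Z = 1/35 ≈ 0.028571
V = 53/29 ≈ 1.8276
(V + (62 - Z))*(-79) = (53/29 + (62 - 1*1/35))*(-79) = (53/29 + (62 - 1/35))*(-79) = (53/29 + 2169/35)*(-79) = (64756/1015)*(-79) = -5115724/1015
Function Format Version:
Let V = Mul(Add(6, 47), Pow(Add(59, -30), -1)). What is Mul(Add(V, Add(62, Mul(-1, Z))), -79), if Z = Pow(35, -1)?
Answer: Rational(-5115724, 1015) ≈ -5040.1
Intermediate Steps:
Z = Rational(1, 35) ≈ 0.028571
V = Rational(53, 29) (V = Mul(53, Pow(29, -1)) = Mul(53, Rational(1, 29)) = Rational(53, 29) ≈ 1.8276)
Mul(Add(V, Add(62, Mul(-1, Z))), -79) = Mul(Add(Rational(53, 29), Add(62, Mul(-1, Rational(1, 35)))), -79) = Mul(Add(Rational(53, 29), Add(62, Rational(-1, 35))), -79) = Mul(Add(Rational(53, 29), Rational(2169, 35)), -79) = Mul(Rational(64756, 1015), -79) = Rational(-5115724, 1015)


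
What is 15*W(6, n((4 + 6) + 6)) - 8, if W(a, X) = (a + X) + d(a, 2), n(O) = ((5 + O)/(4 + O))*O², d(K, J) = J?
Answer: 4144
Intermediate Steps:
n(O) = O²*(5 + O)/(4 + O) (n(O) = ((5 + O)/(4 + O))*O² = O²*(5 + O)/(4 + O))
W(a, X) = 2 + X + a (W(a, X) = (a + X) + 2 = (X + a) + 2 = 2 + X + a)
15*W(6, n((4 + 6) + 6)) - 8 = 15*(2 + ((4 + 6) + 6)²*(5 + ((4 + 6) + 6))/(4 + ((4 + 6) + 6)) + 6) - 8 = 15*(2 + (10 + 6)²*(5 + (10 + 6))/(4 + (10 + 6)) + 6) - 8 = 15*(2 + 16²*(5 + 16)/(4 + 16) + 6) - 8 = 15*(2 + 256*21/20 + 6) - 8 = 15*(2 + 256*(1/20)*21 + 6) - 8 = 15*(2 + 1344/5 + 6) - 8 = 15*(1384/5) - 8 = 4152 - 8 = 4144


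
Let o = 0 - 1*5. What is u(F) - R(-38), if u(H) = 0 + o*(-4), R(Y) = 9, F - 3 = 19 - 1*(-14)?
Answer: 11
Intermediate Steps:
F = 36 (F = 3 + (19 - 1*(-14)) = 3 + (19 + 14) = 3 + 33 = 36)
o = -5 (o = 0 - 5 = -5)
u(H) = 20 (u(H) = 0 - 5*(-4) = 0 + 20 = 20)
u(F) - R(-38) = 20 - 1*9 = 20 - 9 = 11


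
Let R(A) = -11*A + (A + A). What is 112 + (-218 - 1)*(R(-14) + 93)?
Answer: -47849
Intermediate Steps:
R(A) = -9*A (R(A) = -11*A + 2*A = -9*A)
112 + (-218 - 1)*(R(-14) + 93) = 112 + (-218 - 1)*(-9*(-14) + 93) = 112 - 219*(126 + 93) = 112 - 219*219 = 112 - 47961 = -47849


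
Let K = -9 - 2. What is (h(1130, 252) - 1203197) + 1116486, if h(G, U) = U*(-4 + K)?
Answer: -90491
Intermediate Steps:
K = -11
h(G, U) = -15*U (h(G, U) = U*(-4 - 11) = U*(-15) = -15*U)
(h(1130, 252) - 1203197) + 1116486 = (-15*252 - 1203197) + 1116486 = (-3780 - 1203197) + 1116486 = -1206977 + 1116486 = -90491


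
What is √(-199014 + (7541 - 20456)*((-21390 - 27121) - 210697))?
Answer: √3347472306 ≈ 57857.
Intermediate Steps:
√(-199014 + (7541 - 20456)*((-21390 - 27121) - 210697)) = √(-199014 - 12915*(-48511 - 210697)) = √(-199014 - 12915*(-259208)) = √(-199014 + 3347671320) = √3347472306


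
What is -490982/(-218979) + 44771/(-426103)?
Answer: 199404994337/93307608837 ≈ 2.1371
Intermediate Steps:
-490982/(-218979) + 44771/(-426103) = -490982*(-1/218979) + 44771*(-1/426103) = 490982/218979 - 44771/426103 = 199404994337/93307608837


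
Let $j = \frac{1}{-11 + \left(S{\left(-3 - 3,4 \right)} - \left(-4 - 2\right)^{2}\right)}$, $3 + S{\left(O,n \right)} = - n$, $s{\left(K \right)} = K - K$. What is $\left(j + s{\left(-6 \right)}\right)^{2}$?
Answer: $\frac{1}{2916} \approx 0.00034294$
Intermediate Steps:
$s{\left(K \right)} = 0$
$S{\left(O,n \right)} = -3 - n$
$j = - \frac{1}{54}$ ($j = \frac{1}{-11 - \left(7 + \left(-4 - 2\right)^{2}\right)} = \frac{1}{-11 - 43} = \frac{1}{-54} = - \frac{1}{54} \approx -0.018519$)
$\left(j + s{\left(-6 \right)}\right)^{2} = \left(- \frac{1}{54} + 0\right)^{2} = \left(- \frac{1}{54}\right)^{2} = \frac{1}{2916}$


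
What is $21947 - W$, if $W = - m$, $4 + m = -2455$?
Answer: $19488$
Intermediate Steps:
$m = -2459$ ($m = -4 - 2455 = -2459$)
$W = 2459$ ($W = \left(-1\right) \left(-2459\right) = 2459$)
$21947 - W = 21947 - 2459 = 19488$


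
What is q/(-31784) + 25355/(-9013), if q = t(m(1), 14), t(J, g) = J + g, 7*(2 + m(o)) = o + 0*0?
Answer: -5641949345/2005284344 ≈ -2.8135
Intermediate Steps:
m(o) = -2 + o/7 (m(o) = -2 + (o + 0*0)/7 = -2 + (o + 0)/7 = -2 + o/7)
q = 85/7 (q = (-2 + (⅐)*1) + 14 = (-2 + ⅐) + 14 = -13/7 + 14 = 85/7 ≈ 12.143)
q/(-31784) + 25355/(-9013) = (85/7)/(-31784) + 25355/(-9013) = (85/7)*(-1/31784) + 25355*(-1/9013) = -85/222488 - 25355/9013 = -5641949345/2005284344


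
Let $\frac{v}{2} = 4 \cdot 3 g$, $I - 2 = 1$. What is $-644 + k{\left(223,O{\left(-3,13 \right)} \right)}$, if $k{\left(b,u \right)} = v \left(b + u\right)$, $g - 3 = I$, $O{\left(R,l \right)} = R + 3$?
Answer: $31468$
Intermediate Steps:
$I = 3$ ($I = 2 + 1 = 3$)
$O{\left(R,l \right)} = 3 + R$
$g = 6$ ($g = 3 + 3 = 6$)
$v = 144$ ($v = 2 \cdot 4 \cdot 3 \cdot 6 = 2 \cdot 12 \cdot 6 = 2 \cdot 72 = 144$)
$k{\left(b,u \right)} = 144 b + 144 u$ ($k{\left(b,u \right)} = 144 \left(b + u\right) = 144 b + 144 u$)
$-644 + k{\left(223,O{\left(-3,13 \right)} \right)} = -644 + \left(144 \cdot 223 + 144 \left(3 - 3\right)\right) = -644 + \left(32112 + 144 \cdot 0\right) = -644 + \left(32112 + 0\right) = -644 + 32112 = 31468$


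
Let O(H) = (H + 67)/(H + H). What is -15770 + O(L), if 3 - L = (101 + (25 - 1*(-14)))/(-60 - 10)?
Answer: -78814/5 ≈ -15763.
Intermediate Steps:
L = 5 (L = 3 - (101 + (25 - 1*(-14)))/(-60 - 10) = 3 - (101 + (25 + 14))/(-70) = 3 - (101 + 39)*(-1)/70 = 3 - 140*(-1)/70 = 3 - 1*(-2) = 3 + 2 = 5)
O(H) = (67 + H)/(2*H) (O(H) = (67 + H)/((2*H)) = (67 + H)*(1/(2*H)) = (67 + H)/(2*H))
-15770 + O(L) = -15770 + (1/2)*(67 + 5)/5 = -15770 + (1/2)*(1/5)*72 = -15770 + 36/5 = -78814/5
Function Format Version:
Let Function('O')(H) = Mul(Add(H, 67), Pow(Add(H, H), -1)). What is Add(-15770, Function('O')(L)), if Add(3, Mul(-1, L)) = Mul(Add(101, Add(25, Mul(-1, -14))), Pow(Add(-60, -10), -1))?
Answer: Rational(-78814, 5) ≈ -15763.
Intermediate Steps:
L = 5 (L = Add(3, Mul(-1, Mul(Add(101, Add(25, Mul(-1, -14))), Pow(Add(-60, -10), -1)))) = Add(3, Mul(-1, Mul(Add(101, Add(25, 14)), Pow(-70, -1)))) = Add(3, Mul(-1, Mul(Add(101, 39), Rational(-1, 70)))) = Add(3, Mul(-1, Mul(140, Rational(-1, 70)))) = Add(3, Mul(-1, -2)) = Add(3, 2) = 5)
Function('O')(H) = Mul(Rational(1, 2), Pow(H, -1), Add(67, H)) (Function('O')(H) = Mul(Add(67, H), Pow(Mul(2, H), -1)) = Mul(Add(67, H), Mul(Rational(1, 2), Pow(H, -1))) = Mul(Rational(1, 2), Pow(H, -1), Add(67, H)))
Add(-15770, Function('O')(L)) = Add(-15770, Mul(Rational(1, 2), Pow(5, -1), Add(67, 5))) = Add(-15770, Mul(Rational(1, 2), Rational(1, 5), 72)) = Add(-15770, Rational(36, 5)) = Rational(-78814, 5)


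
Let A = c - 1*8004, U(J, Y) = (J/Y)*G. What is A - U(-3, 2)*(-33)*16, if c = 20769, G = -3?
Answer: 15141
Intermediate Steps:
U(J, Y) = -3*J/Y (U(J, Y) = (J/Y)*(-3) = -3*J/Y)
A = 12765 (A = 20769 - 1*8004 = 20769 - 8004 = 12765)
A - U(-3, 2)*(-33)*16 = 12765 - -3*(-3)/2*(-33)*16 = 12765 - -3*(-3)*½*(-33)*16 = 12765 - (9/2)*(-33)*16 = 12765 - (-297)*16/2 = 12765 - 1*(-2376) = 12765 + 2376 = 15141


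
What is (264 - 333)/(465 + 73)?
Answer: -69/538 ≈ -0.12825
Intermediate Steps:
(264 - 333)/(465 + 73) = -69/538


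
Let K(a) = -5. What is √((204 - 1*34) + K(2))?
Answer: √165 ≈ 12.845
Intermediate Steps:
√((204 - 1*34) + K(2)) = √((204 - 1*34) - 5) = √((204 - 34) - 5) = √(170 - 5) = √165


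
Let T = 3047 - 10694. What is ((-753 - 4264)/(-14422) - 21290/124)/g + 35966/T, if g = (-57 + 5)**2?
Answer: -105926562634/22222434351 ≈ -4.7666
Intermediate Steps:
g = 2704 (g = (-52)**2 = 2704)
T = -7647
((-753 - 4264)/(-14422) - 21290/124)/g + 35966/T = ((-753 - 4264)/(-14422) - 21290/124)/2704 + 35966/(-7647) = (-5017*(-1/14422) - 21290*1/124)*(1/2704) + 35966*(-1/7647) = (5017/14422 - 10645/62)*(1/2704) - 35966/7647 = -38302784/223541*1/2704 - 35966/7647 = -184148/2906033 - 35966/7647 = -105926562634/22222434351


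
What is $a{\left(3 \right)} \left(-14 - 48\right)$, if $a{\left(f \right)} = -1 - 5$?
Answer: $372$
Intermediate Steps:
$a{\left(f \right)} = -6$
$a{\left(3 \right)} \left(-14 - 48\right) = - 6 \left(-14 - 48\right) = \left(-6\right) \left(-62\right) = 372$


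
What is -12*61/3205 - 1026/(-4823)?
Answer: -242106/15457715 ≈ -0.015662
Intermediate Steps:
-12*61/3205 - 1026/(-4823) = -732*1/3205 - 1026*(-1/4823) = -732/3205 + 1026/4823 = -242106/15457715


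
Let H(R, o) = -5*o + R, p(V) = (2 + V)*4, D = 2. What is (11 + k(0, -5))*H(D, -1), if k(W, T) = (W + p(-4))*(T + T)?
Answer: 637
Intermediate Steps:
p(V) = 8 + 4*V
k(W, T) = 2*T*(-8 + W) (k(W, T) = (W + (8 + 4*(-4)))*(T + T) = (W + (8 - 16))*(2*T) = (W - 8)*(2*T) = (-8 + W)*(2*T) = 2*T*(-8 + W))
H(R, o) = R - 5*o
(11 + k(0, -5))*H(D, -1) = (11 + 2*(-5)*(-8 + 0))*(2 - 5*(-1)) = (11 + 2*(-5)*(-8))*(2 + 5) = (11 + 80)*7 = 91*7 = 637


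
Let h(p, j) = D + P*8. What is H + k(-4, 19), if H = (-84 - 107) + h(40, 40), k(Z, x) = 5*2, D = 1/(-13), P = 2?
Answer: -2146/13 ≈ -165.08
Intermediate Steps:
D = -1/13 ≈ -0.076923
k(Z, x) = 10
h(p, j) = 207/13 (h(p, j) = -1/13 + 2*8 = -1/13 + 16 = 207/13)
H = -2276/13 (H = (-84 - 107) + 207/13 = -191 + 207/13 = -2276/13 ≈ -175.08)
H + k(-4, 19) = -2276/13 + 10 = -2146/13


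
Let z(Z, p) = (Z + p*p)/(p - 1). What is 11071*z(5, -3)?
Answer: -77497/2 ≈ -38749.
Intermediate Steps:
z(Z, p) = (Z + p**2)/(-1 + p)
11071*z(5, -3) = 11071*((5 + (-3)**2)/(-1 - 3)) = 11071*((5 + 9)/(-4)) = 11071*(-1/4*14) = 11071*(-7/2) = -77497/2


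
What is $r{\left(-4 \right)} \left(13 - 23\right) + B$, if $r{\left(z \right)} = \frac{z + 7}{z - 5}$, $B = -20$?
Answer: $- \frac{50}{3} \approx -16.667$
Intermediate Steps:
$r{\left(z \right)} = \frac{7 + z}{-5 + z}$
$r{\left(-4 \right)} \left(13 - 23\right) + B = \frac{7 - 4}{-5 - 4} \left(13 - 23\right) - 20 = \frac{1}{-9} \cdot 3 \left(-10\right) - 20 = \left(- \frac{1}{9}\right) 3 \left(-10\right) - 20 = \left(- \frac{1}{3}\right) \left(-10\right) - 20 = \frac{10}{3} - 20 = - \frac{50}{3}$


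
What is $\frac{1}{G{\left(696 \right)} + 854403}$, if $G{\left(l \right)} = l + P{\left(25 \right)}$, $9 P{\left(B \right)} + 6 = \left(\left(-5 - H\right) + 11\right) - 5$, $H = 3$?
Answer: $\frac{9}{7695883} \approx 1.1695 \cdot 10^{-6}$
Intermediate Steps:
$P{\left(B \right)} = - \frac{8}{9}$ ($P{\left(B \right)} = - \frac{2}{3} + \frac{\left(\left(-5 - 3\right) + 11\right) - 5}{9} = - \frac{2}{3} + \frac{\left(-8 + 11\right) - 5}{9} = - \frac{2}{3} + \frac{3 - 5}{9} = - \frac{2}{3} + \frac{1}{9} \left(-2\right) = - \frac{2}{3} - \frac{2}{9} = - \frac{8}{9}$)
$G{\left(l \right)} = - \frac{8}{9} + l$ ($G{\left(l \right)} = l - \frac{8}{9} = - \frac{8}{9} + l$)
$\frac{1}{G{\left(696 \right)} + 854403} = \frac{1}{\left(- \frac{8}{9} + 696\right) + 854403} = \frac{1}{\frac{6256}{9} + 854403} = \frac{1}{\frac{7695883}{9}} = \frac{9}{7695883}$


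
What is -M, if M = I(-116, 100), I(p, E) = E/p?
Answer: 25/29 ≈ 0.86207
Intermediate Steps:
M = -25/29 (M = 100/(-116) = 100*(-1/116) = -25/29 ≈ -0.86207)
-M = -1*(-25/29) = 25/29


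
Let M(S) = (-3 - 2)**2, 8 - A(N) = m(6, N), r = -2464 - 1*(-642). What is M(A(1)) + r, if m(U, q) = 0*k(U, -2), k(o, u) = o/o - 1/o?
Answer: -1797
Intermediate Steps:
k(o, u) = 1 - 1/o
m(U, q) = 0 (m(U, q) = 0*((-1 + U)/U) = 0)
r = -1822 (r = -2464 + 642 = -1822)
A(N) = 8 (A(N) = 8 - 1*0 = 8 + 0 = 8)
M(S) = 25 (M(S) = (-5)**2 = 25)
M(A(1)) + r = 25 - 1822 = -1797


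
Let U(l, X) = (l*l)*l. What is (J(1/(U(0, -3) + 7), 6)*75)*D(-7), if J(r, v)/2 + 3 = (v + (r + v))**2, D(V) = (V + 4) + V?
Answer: -10617000/49 ≈ -2.1667e+5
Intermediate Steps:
D(V) = 4 + 2*V (D(V) = (4 + V) + V = 4 + 2*V)
U(l, X) = l**3 (U(l, X) = l**2*l = l**3)
J(r, v) = -6 + 2*(r + 2*v)**2 (J(r, v) = -6 + 2*(v + (r + v))**2 = -6 + 2*(r + 2*v)**2)
(J(1/(U(0, -3) + 7), 6)*75)*D(-7) = ((-6 + 2*(1/(0**3 + 7) + 2*6)**2)*75)*(4 + 2*(-7)) = ((-6 + 2*(1/(0 + 7) + 12)**2)*75)*(4 - 14) = ((-6 + 2*(1/7 + 12)**2)*75)*(-10) = ((-6 + 2*(85/7)**2)*75)*(-10) = ((-6 + 2*(7225/49))*75)*(-10) = ((-6 + 14450/49)*75)*(-10) = ((14156/49)*75)*(-10) = (1061700/49)*(-10) = -10617000/49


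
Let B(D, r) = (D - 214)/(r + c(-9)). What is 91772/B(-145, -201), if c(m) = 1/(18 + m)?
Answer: 165923776/3231 ≈ 51354.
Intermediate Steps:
B(D, r) = (-214 + D)/(1/9 + r) (B(D, r) = (D - 214)/(r + 1/(18 - 9)) = (-214 + D)/(r + 1/9) = (-214 + D)/(1/9 + r))
91772/B(-145, -201) = 91772/((9*(-214 - 145)/(1 + 9*(-201)))) = 91772/((9*(-359)/(1 - 1809))) = 91772/((9*(-359)/(-1808))) = 91772/((9*(-1/1808)*(-359))) = 91772/(3231/1808) = 91772*(1808/3231) = 165923776/3231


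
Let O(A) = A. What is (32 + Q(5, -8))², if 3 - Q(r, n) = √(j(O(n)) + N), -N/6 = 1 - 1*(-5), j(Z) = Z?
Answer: 1181 - 140*I*√11 ≈ 1181.0 - 464.33*I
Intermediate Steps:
N = -36 (N = -6*(1 - 1*(-5)) = -6*(1 + 5) = -6*6 = -36)
Q(r, n) = 3 - √(-36 + n) (Q(r, n) = 3 - √(n - 36) = 3 - √(-36 + n))
(32 + Q(5, -8))² = (32 + (3 - √(-36 - 8)))² = (32 + (3 - √(-44)))² = (32 + (3 - 2*I*√11))² = (35 - 2*I*√11)²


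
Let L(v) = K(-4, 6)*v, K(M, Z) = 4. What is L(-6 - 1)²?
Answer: 784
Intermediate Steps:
L(v) = 4*v
L(-6 - 1)² = (4*(-6 - 1))² = (4*(-7))² = (-28)² = 784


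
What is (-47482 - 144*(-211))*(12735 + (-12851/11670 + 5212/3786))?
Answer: -801722136452641/3681885 ≈ -2.1775e+8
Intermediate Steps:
(-47482 - 144*(-211))*(12735 + (-12851/11670 + 5212/3786)) = (-47482 + 30384)*(12735 + (-12851*1/11670 + 5212*(1/3786))) = -17098*(12735 + (-12851/11670 + 2606/1893)) = -17098*(12735 + 2028359/7363770) = -17098*93779639309/7363770 = -801722136452641/3681885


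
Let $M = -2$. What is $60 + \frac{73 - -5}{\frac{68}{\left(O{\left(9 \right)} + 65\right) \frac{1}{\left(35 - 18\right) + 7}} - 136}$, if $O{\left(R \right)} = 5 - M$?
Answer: $\frac{10083}{170} \approx 59.312$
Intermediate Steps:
$O{\left(R \right)} = 7$ ($O{\left(R \right)} = 5 - -2 = 5 + 2 = 7$)
$60 + \frac{73 - -5}{\frac{68}{\left(O{\left(9 \right)} + 65\right) \frac{1}{\left(35 - 18\right) + 7}} - 136} = 60 + \frac{73 - -5}{\frac{68}{\left(7 + 65\right) \frac{1}{\left(35 - 18\right) + 7}} - 136} = 60 + \frac{73 + 5}{\frac{68}{72 \frac{1}{\left(35 - 18\right) + 7}} - 136} = 60 + \frac{1}{\frac{68}{72 \frac{1}{17 + 7}} - 136} \cdot 78 = 60 + \frac{1}{\frac{68}{72 \cdot \frac{1}{24}} - 136} \cdot 78 = 60 + \frac{1}{\frac{68}{3} - 136} \cdot 78 = 60 + \frac{1}{- \frac{340}{3}} \cdot 78 = 60 - \frac{117}{170} = \frac{10083}{170}$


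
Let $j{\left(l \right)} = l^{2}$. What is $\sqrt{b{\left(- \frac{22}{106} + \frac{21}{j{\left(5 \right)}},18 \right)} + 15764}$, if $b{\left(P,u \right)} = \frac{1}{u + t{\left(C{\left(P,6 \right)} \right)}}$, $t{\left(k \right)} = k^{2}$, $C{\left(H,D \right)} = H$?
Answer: $\frac{3 \sqrt{1827782066171414806}}{32303494} \approx 125.55$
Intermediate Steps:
$b{\left(P,u \right)} = \frac{1}{u + P^{2}}$
$\sqrt{b{\left(- \frac{22}{106} + \frac{21}{j{\left(5 \right)}},18 \right)} + 15764} = \sqrt{\frac{1}{18 + \left(- \frac{22}{106} + \frac{21}{5^{2}}\right)^{2}} + 15764} = \sqrt{\frac{1}{18 + \left(\left(-22\right) \frac{1}{106} + \frac{21}{25}\right)^{2}} + 15764} = \sqrt{\frac{1}{18 + \left(- \frac{11}{53} + 21 \cdot \frac{1}{25}\right)^{2}} + 15764} = \sqrt{\frac{1}{18 + \left(- \frac{11}{53} + \frac{21}{25}\right)^{2}} + 15764} = \sqrt{\frac{1}{18 + \left(\frac{838}{1325}\right)^{2}} + 15764} = \sqrt{\frac{1}{18 + \frac{702244}{1755625}} + 15764} = \sqrt{\frac{1}{\frac{32303494}{1755625}} + 15764} = \sqrt{\frac{1755625}{32303494} + 15764} = \sqrt{\frac{509234035041}{32303494}} = \frac{3 \sqrt{1827782066171414806}}{32303494}$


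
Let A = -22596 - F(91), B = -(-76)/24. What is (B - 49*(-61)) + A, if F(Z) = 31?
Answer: -117809/6 ≈ -19635.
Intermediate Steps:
B = 19/6 (B = -(-76)/24 = -4*(-19/24) = 19/6 ≈ 3.1667)
A = -22627 (A = -22596 - 1*31 = -22596 - 31 = -22627)
(B - 49*(-61)) + A = (19/6 - 49*(-61)) - 22627 = (19/6 + 2989) - 22627 = 17953/6 - 22627 = -117809/6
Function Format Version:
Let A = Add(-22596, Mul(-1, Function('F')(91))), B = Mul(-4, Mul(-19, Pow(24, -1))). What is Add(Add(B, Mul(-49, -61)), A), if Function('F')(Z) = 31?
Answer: Rational(-117809, 6) ≈ -19635.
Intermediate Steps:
B = Rational(19, 6) (B = Mul(-4, Mul(-19, Rational(1, 24))) = Mul(-4, Rational(-19, 24)) = Rational(19, 6) ≈ 3.1667)
A = -22627 (A = Add(-22596, Mul(-1, 31)) = Add(-22596, -31) = -22627)
Add(Add(B, Mul(-49, -61)), A) = Add(Add(Rational(19, 6), Mul(-49, -61)), -22627) = Add(Add(Rational(19, 6), 2989), -22627) = Add(Rational(17953, 6), -22627) = Rational(-117809, 6)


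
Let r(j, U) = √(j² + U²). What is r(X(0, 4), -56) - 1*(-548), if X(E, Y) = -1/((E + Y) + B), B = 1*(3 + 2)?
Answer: 548 + √254017/9 ≈ 604.00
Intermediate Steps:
B = 5 (B = 1*5 = 5)
X(E, Y) = -1/(5 + E + Y) (X(E, Y) = -1/((E + Y) + 5) = -1/(5 + E + Y))
r(j, U) = √(U² + j²)
r(X(0, 4), -56) - 1*(-548) = √((-56)² + (-1/(5 + 0 + 4))²) - 1*(-548) = √(3136 + (-1/9)²) + 548 = √(3136 + (-1*⅑)²) + 548 = √(3136 + (-⅑)²) + 548 = √(3136 + 1/81) + 548 = √(254017/81) + 548 = √254017/9 + 548 = 548 + √254017/9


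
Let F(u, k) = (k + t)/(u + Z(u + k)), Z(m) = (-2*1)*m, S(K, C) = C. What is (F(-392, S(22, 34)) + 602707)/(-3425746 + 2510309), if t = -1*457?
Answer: -21697405/32955732 ≈ -0.65838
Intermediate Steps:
t = -457
Z(m) = -2*m
F(u, k) = (-457 + k)/(-u - 2*k) (F(u, k) = (k - 457)/(u - 2*(u + k)) = (-457 + k)/(u - 2*(k + u)) = (-457 + k)/(u + (-2*k - 2*u)) = (-457 + k)/(-u - 2*k))
(F(-392, S(22, 34)) + 602707)/(-3425746 + 2510309) = ((457 - 1*34)/(-392 + 2*34) + 602707)/(-3425746 + 2510309) = ((457 - 34)/(-392 + 68) + 602707)/(-915437) = (423/(-324) + 602707)*(-1/915437) = (-1/324*423 + 602707)*(-1/915437) = (-47/36 + 602707)*(-1/915437) = (21697405/36)*(-1/915437) = -21697405/32955732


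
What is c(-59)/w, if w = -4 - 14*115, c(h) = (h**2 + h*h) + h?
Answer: -2301/538 ≈ -4.2770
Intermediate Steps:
c(h) = h + 2*h**2 (c(h) = (h**2 + h**2) + h = 2*h**2 + h = h + 2*h**2)
w = -1614 (w = -4 - 1610 = -1614)
c(-59)/w = -59*(1 + 2*(-59))/(-1614) = -59*(1 - 118)*(-1/1614) = -59*(-117)*(-1/1614) = 6903*(-1/1614) = -2301/538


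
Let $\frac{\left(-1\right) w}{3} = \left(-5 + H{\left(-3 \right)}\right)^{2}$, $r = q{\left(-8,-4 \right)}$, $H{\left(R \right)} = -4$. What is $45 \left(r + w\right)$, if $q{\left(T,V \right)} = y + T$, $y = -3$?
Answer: $-11430$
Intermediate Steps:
$q{\left(T,V \right)} = -3 + T$
$r = -11$ ($r = -3 - 8 = -11$)
$w = -243$ ($w = - 3 \left(-5 - 4\right)^{2} = - 3 \left(-9\right)^{2} = \left(-3\right) 81 = -243$)
$45 \left(r + w\right) = 45 \left(-11 - 243\right) = 45 \left(-254\right) = -11430$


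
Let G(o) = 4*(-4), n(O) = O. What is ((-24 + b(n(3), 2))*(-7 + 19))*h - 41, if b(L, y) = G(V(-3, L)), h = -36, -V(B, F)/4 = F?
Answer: 17239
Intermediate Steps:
V(B, F) = -4*F
G(o) = -16
b(L, y) = -16
((-24 + b(n(3), 2))*(-7 + 19))*h - 41 = ((-24 - 16)*(-7 + 19))*(-36) - 41 = -40*12*(-36) - 41 = -480*(-36) - 41 = 17280 - 41 = 17239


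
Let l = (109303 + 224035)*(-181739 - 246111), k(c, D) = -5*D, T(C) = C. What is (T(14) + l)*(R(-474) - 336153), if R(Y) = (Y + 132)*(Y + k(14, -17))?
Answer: 28967989793335890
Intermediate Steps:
l = -142618663300 (l = 333338*(-427850) = -142618663300)
R(Y) = (85 + Y)*(132 + Y) (R(Y) = (Y + 132)*(Y - 5*(-17)) = (132 + Y)*(Y + 85) = (132 + Y)*(85 + Y) = (85 + Y)*(132 + Y))
(T(14) + l)*(R(-474) - 336153) = (14 - 142618663300)*((11220 + (-474)**2 + 217*(-474)) - 336153) = -142618663286*((11220 + 224676 - 102858) - 336153) = -142618663286*(133038 - 336153) = -142618663286*(-203115) = 28967989793335890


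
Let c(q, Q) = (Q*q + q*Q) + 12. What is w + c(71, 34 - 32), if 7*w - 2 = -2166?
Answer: -92/7 ≈ -13.143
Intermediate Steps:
w = -2164/7 (w = 2/7 + (⅐)*(-2166) = 2/7 - 2166/7 = -2164/7 ≈ -309.14)
c(q, Q) = 12 + 2*Q*q (c(q, Q) = (Q*q + Q*q) + 12 = 2*Q*q + 12 = 12 + 2*Q*q)
w + c(71, 34 - 32) = -2164/7 + (12 + 2*(34 - 32)*71) = -2164/7 + (12 + 2*2*71) = -2164/7 + (12 + 284) = -2164/7 + 296 = -92/7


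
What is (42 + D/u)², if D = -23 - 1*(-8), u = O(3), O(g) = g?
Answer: 1369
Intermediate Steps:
u = 3
D = -15 (D = -23 + 8 = -15)
(42 + D/u)² = (42 - 15/3)² = (42 - 15*⅓)² = (42 - 5)² = 37² = 1369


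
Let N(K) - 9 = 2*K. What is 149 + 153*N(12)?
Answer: 5198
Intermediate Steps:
N(K) = 9 + 2*K
149 + 153*N(12) = 149 + 153*(9 + 2*12) = 149 + 153*(9 + 24) = 149 + 153*33 = 149 + 5049 = 5198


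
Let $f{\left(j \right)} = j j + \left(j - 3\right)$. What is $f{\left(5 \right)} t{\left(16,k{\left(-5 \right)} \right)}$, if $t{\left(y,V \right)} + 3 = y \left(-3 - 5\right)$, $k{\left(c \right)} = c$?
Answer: $-3537$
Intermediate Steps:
$f{\left(j \right)} = -3 + j + j^{2}$ ($f{\left(j \right)} = j^{2} + \left(-3 + j\right) = -3 + j + j^{2}$)
$t{\left(y,V \right)} = -3 - 8 y$ ($t{\left(y,V \right)} = -3 + y \left(-3 - 5\right) = -3 + y \left(-8\right) = -3 - 8 y$)
$f{\left(5 \right)} t{\left(16,k{\left(-5 \right)} \right)} = \left(-3 + 5 + 5^{2}\right) \left(-3 - 128\right) = \left(-3 + 5 + 25\right) \left(-3 - 128\right) = 27 \left(-131\right) = -3537$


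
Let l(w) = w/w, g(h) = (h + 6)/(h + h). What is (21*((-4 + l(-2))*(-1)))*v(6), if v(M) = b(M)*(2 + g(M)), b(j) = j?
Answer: 1134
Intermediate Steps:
g(h) = (6 + h)/(2*h) (g(h) = (6 + h)/((2*h)) = (6 + h)*(1/(2*h)) = (6 + h)/(2*h))
v(M) = M*(2 + (6 + M)/(2*M))
l(w) = 1
(21*((-4 + l(-2))*(-1)))*v(6) = (21*((-4 + 1)*(-1)))*(3 + (5/2)*6) = (21*(-3*(-1)))*(3 + 15) = (21*3)*18 = 63*18 = 1134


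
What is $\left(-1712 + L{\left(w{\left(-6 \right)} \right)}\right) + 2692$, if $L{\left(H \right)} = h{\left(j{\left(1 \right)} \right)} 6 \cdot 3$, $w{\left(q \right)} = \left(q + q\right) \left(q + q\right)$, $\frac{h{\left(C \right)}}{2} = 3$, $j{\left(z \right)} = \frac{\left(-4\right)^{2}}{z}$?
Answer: $1088$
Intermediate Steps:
$j{\left(z \right)} = \frac{16}{z}$
$h{\left(C \right)} = 6$ ($h{\left(C \right)} = 2 \cdot 3 = 6$)
$w{\left(q \right)} = 4 q^{2}$ ($w{\left(q \right)} = 2 q 2 q = 4 q^{2}$)
$L{\left(H \right)} = 108$ ($L{\left(H \right)} = 6 \cdot 6 \cdot 3 = 36 \cdot 3 = 108$)
$\left(-1712 + L{\left(w{\left(-6 \right)} \right)}\right) + 2692 = \left(-1712 + 108\right) + 2692 = -1604 + 2692 = 1088$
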